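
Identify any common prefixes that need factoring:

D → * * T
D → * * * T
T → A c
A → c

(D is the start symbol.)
Yes, D has productions with common prefix '* *'

Left-factoring is needed when two productions for the same non-terminal
share a common prefix on the right-hand side.

Productions for D:
  D → * * T
  D → * * * T

Found common prefix '* *' in productions for D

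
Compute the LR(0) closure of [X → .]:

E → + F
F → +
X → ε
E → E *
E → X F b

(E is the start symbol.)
Start with: [X → .]
The dot is at the end, so nothing is added.

CLOSURE = { [X → .] }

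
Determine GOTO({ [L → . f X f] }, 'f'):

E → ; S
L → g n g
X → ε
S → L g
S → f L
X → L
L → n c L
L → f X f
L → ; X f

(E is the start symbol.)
GOTO(I, 'f') = CLOSURE({ [A → αX.β] : [A → α.Xβ] ∈ I, X = 'f' })

Items with dot before 'f', with the dot advanced:
  [L → . f X f] → [L → f . X f]
Closure of the advanced items:
  [L → f . X f] has the dot before X: add [X → .], [X → . L]
  [X → . L] has the dot before L: add [L → . g n g], [L → . n c L], [L → . f X f], [L → . ; X f]

GOTO = { [L → . ; X f], [L → . f X f], [L → . g n g], [L → . n c L], [L → f . X f], [X → . L], [X → .] }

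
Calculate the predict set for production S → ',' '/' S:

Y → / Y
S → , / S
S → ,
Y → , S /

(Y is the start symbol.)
PREDICT(S → ',' '/' S) = (FIRST(RHS) \ {ε}) ∪ (FOLLOW(S) if ε ∈ FIRST(RHS), i.e. RHS ⇒* ε)
FIRST(',' '/' S) = { ',' }
ε ∉ FIRST(',' '/' S), so FOLLOW(S) is not added.
PREDICT(S → ',' '/' S) = { ',' }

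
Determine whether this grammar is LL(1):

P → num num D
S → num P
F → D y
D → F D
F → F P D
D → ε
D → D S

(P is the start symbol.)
Relevant sets:
  FIRST(D) = { 'num', 'y', ε }
  FIRST(F) = { 'num', 'y' }
  FIRST(S) = { 'num' }
  FOLLOW(D) = { $, 'num', 'y' }

For F:
  PREDICT(F → D y) = { 'num', 'y' }
  PREDICT(F → F P D) = { 'num', 'y' }
For D:
  PREDICT(D → F D) = { 'num', 'y' }
  PREDICT(D → ε) = { $, 'num', 'y' }
  PREDICT(D → D S) = { 'num', 'y' }
P, S have a single production, so nothing to check there.

Conflict found: Predict set conflict for F: { 'num', 'y' }
The grammar is NOT LL(1).

Answer: No. Predict set conflict for F: { 'num', 'y' }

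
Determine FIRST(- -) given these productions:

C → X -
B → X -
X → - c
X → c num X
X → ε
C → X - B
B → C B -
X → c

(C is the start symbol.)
{ '-' }

To compute FIRST(- -), process the symbols left to right:
Symbol - is a terminal. Add '-' and stop.
FIRST(- -) = { '-' }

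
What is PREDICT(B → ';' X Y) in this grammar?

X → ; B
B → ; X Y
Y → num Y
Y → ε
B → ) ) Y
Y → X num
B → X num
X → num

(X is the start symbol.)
{ ';' }

PREDICT(B → ';' X Y) = (FIRST(RHS) \ {ε}) ∪ (FOLLOW(B) if ε ∈ FIRST(RHS), i.e. RHS ⇒* ε)
FIRST(';' X Y) = { ';' }
ε ∉ FIRST(';' X Y), so FOLLOW(B) is not added.
PREDICT(B → ';' X Y) = { ';' }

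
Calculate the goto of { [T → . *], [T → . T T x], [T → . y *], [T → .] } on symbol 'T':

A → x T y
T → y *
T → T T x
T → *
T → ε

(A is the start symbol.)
GOTO(I, 'T') = CLOSURE({ [A → αX.β] : [A → α.Xβ] ∈ I, X = 'T' })

Items with dot before 'T', with the dot advanced:
  [T → . T T x] → [T → T . T x]
Closure of the advanced items:
  [T → T . T x] has the dot before T: add [T → . y *], [T → . T T x], [T → . *], [T → .]

GOTO = { [T → . *], [T → . T T x], [T → . y *], [T → .], [T → T . T x] }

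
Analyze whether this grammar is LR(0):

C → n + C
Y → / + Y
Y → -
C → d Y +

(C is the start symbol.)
A grammar is LR(0) if no state in the canonical LR(0) collection has:
  - both a shift item (dot before a terminal) and a complete item (shift-reduce conflict), or
  - two or more complete items (reduce-reduce conflict; the accept item [C' → C .] counts as a complete item here).

Augment with C' → C and build the canonical LR(0) collection (I0 = CLOSURE({[C' → . C]}), then GOTO on every symbol after a dot until no new states appear). It has 12 states:
  I0: { [C → . d Y +], [C → . n + C], [C' → . C] }  — shift
  I1: { [C' → C .] }  — accept
  I2: { [C → d . Y +], [Y → . -], [Y → . / + Y] }  — shift
  I3: { [C → n . + C] }  — shift
  I4: { [C → . d Y +], [C → . n + C], [C → n + . C] }  — shift
  I5: { [C → n + C .] }  — reduce
  I6: { [Y → - .] }  — reduce
  I7: { [Y → / . + Y] }  — shift
  I8: { [C → d Y . +] }  — shift
  I9: { [C → d Y + .] }  — reduce
  I10: { [Y → . -], [Y → . / + Y], [Y → / + . Y] }  — shift
  I11: { [Y → / + Y .] }  — reduce

Every state is either a pure shift/goto state or contains exactly one complete item and nothing to shift — no conflicts. The grammar is LR(0).

Answer: Yes, the grammar is LR(0)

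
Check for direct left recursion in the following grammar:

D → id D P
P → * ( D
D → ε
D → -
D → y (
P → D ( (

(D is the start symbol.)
D → id D P: starts with id
P → * ( D: starts with '*'
D → ε: starts with ε
D → -: starts with '-'
D → y (: starts with y
P → D ( (: starts with D

No direct left recursion found.

Answer: No direct left recursion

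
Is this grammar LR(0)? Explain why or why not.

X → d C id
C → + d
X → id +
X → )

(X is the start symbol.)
Augment with X' → X and build the canonical LR(0) collection (I0 = CLOSURE({[X' → . X]}), then GOTO on every symbol after a dot until no new states appear). It has 10 states:
  I0: { [X → . )], [X → . d C id], [X → . id +], [X' → . X] }  — shift
  I1: { [X → ) .] }  — reduce
  I2: { [X' → X .] }  — accept
  I3: { [C → . + d], [X → d . C id] }  — shift
  I4: { [X → id . +] }  — shift
  I5: { [X → id + .] }  — reduce
  I6: { [C → + . d] }  — shift
  I7: { [X → d C . id] }  — shift
  I8: { [X → d C id .] }  — reduce
  I9: { [C → + d .] }  — reduce

Every state is either a pure shift/goto state or contains exactly one complete item and nothing to shift — no conflicts. The grammar is LR(0).

Answer: Yes, the grammar is LR(0)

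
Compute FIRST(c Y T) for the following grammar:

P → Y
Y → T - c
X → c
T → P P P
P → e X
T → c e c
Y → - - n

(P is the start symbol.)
To compute FIRST(c Y T), process the symbols left to right:
Symbol c is a terminal. Add 'c' and stop.
FIRST(c Y T) = { 'c' }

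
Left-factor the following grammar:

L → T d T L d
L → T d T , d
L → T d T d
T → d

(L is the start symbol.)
Left-factoring transforms A → αβ₁ | αβ₂ into A → αA' and A' → β₁ | β₂
(α is the longest common prefix among the alternatives). Repeat until
no nonterminal has two alternatives with a common prefix.

Round 1: L has alternatives sharing prefix 'T d T'. Introduce L': L → T d T L'
  Add: L' → L d
  Add: L' → , d
  Add: L' → d

No remaining common prefixes — done.

Resulting grammar:
L → T d T L'
L' → L d
L' → , d
L' → d
T → d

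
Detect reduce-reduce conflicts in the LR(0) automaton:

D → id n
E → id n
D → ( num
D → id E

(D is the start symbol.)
Augment with D' → D and build the canonical LR(0) collection (I0 = CLOSURE({[D' → . D]}), then GOTO on every symbol after a dot until no new states appear). It has 9 states:
  I0: { [D → . ( num], [D → . id E], [D → . id n], [D' → . D] }  — shift
  I1: { [D → ( . num] }  — shift
  I2: { [D' → D .] }  — accept
  I3: { [D → id . E], [D → id . n], [E → . id n] }  — shift
  I4: { [D → id E .] }  — reduce
  I5: { [E → id . n] }  — shift
  I6: { [D → id n .] }  — reduce
  I7: { [E → id n .] }  — reduce
  I8: { [D → ( num .] }  — reduce

No state contains more than one complete item.

Answer: No reduce-reduce conflicts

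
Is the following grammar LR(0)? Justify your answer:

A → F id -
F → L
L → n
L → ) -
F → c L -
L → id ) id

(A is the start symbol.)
Yes, the grammar is LR(0)

Augment with A' → A and build the canonical LR(0) collection (I0 = CLOSURE({[A' → . A]}), then GOTO on every symbol after a dot until no new states appear). It has 15 states:
  I0: { [A → . F id -], [A' → . A], [F → . L], [F → . c L -], [L → . ) -], [L → . id ) id], [L → . n] }  — shift
  I1: { [L → ) . -] }  — shift
  I2: { [A' → A .] }  — accept
  I3: { [A → F . id -] }  — shift
  I4: { [F → L .] }  — reduce
  I5: { [F → c . L -], [L → . ) -], [L → . id ) id], [L → . n] }  — shift
  I6: { [L → id . ) id] }  — shift
  I7: { [L → n .] }  — reduce
  I8: { [L → id ) . id] }  — shift
  I9: { [L → id ) id .] }  — reduce
  I10: { [F → c L . -] }  — shift
  I11: { [F → c L - .] }  — reduce
  I12: { [A → F id . -] }  — shift
  I13: { [A → F id - .] }  — reduce
  I14: { [L → ) - .] }  — reduce

Every state is either a pure shift/goto state or contains exactly one complete item and nothing to shift — no conflicts. The grammar is LR(0).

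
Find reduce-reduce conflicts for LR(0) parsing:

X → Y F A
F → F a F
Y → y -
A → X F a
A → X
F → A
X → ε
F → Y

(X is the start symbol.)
Yes — I7: [A → X .] vs [X → .]; I8: [F → Y .] vs [X → .]; I10: [A → X F a .] vs [X → .]

A reduce-reduce conflict occurs when an LR(0) state has two complete items [A → α .] and [B → β .] — both call for a reduction, and with no lookahead the parser cannot choose between them.

Augment with X' → X and build the canonical LR(0) collection (I0 = CLOSURE({[X' → . X]}), then GOTO on every symbol after a dot until no new states appear). It has 14 states:
  I0: { [X → . Y F A], [X → .], [X' → . X], [Y → . y -] }  — shift, reduce
  I1: { [X' → X .] }  — accept
  I2: { [A → . X F a], [A → . X], [F → . A], [F → . F a F], [F → . Y], [X → . Y F A], [X → .], [X → Y . F A], [Y → . y -] }  — shift, reduce
  I3: { [Y → y . -] }  — shift
  I4: { [Y → y - .] }  — reduce
  I5: { [F → A .] }  — reduce
  I6: { [A → . X F a], [A → . X], [F → F . a F], [X → . Y F A], [X → .], [X → Y F . A], [Y → . y -] }  — shift, reduce
  I7: { [A → . X F a], [A → . X], [A → X . F a], [A → X .], [F → . A], [F → . F a F], [F → . Y], [X → . Y F A], [X → .], [Y → . y -] }  — shift, 2 reduces
  I8: { [A → . X F a], [A → . X], [F → . A], [F → . F a F], [F → . Y], [F → Y .], [X → . Y F A], [X → .], [X → Y . F A], [Y → . y -] }  — shift, 2 reduces
  I9: { [A → X F . a], [F → F . a F] }  — shift
  I10: { [A → . X F a], [A → . X], [A → X F a .], [F → . A], [F → . F a F], [F → . Y], [F → F a . F], [X → . Y F A], [X → .], [Y → . y -] }  — shift, 2 reduces
  I11: { [F → F . a F], [F → F a F .] }  — shift, reduce
  I12: { [A → . X F a], [A → . X], [F → . A], [F → . F a F], [F → . Y], [F → F a . F], [X → . Y F A], [X → .], [Y → . y -] }  — shift, reduce
  I13: { [X → Y F A .] }  — reduce

I7 contains complete items [A → X .], [X → .] — reduce-reduce conflict.
I8 contains complete items [F → Y .], [X → .] — reduce-reduce conflict.
I10 contains complete items [A → X F a .], [X → .] — reduce-reduce conflict.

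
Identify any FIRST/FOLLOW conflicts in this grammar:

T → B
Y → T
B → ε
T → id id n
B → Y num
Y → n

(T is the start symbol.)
Yes. B → Y num with FOLLOW(B) on { 'num' }

A FIRST/FOLLOW conflict occurs when a non-terminal N has a nullable alternative N → β (β ⇒* ε) and another alternative N → α with FIRST(α) ∩ FOLLOW(N) ≠ ∅: on such a lookahead the parser cannot decide between expanding α and letting N vanish via β.

Nullable non-terminals: B, T, Y.
FIRST sets used below: FIRST(Y) = { 'id', 'n', 'num', ε }, FIRST(B) = { 'id', 'n', 'num', ε }, FIRST(T) = { 'id', 'n', 'num', ε }

B: nullable alternative(s) B → ε; FOLLOW(B) = { $, 'num' }
  B → ε: FIRST \ {ε} = { } — this is the only nullable alternative, skip
  B → Y num: FIRST \ {ε} = { 'id', 'n', 'num' } — overlaps FOLLOW(B) on { 'num' }: CONFLICT

T: nullable alternative(s) T → B; FOLLOW(T) = { $, 'num' }
  T → B: FIRST \ {ε} = { 'id', 'n', 'num' } — this is the only nullable alternative, skip
  T → id id n: FIRST \ {ε} = { 'id' } — disjoint from FOLLOW(T)

Y: nullable alternative(s) Y → T; FOLLOW(Y) = { 'num' }
  Y → T: FIRST \ {ε} = { 'id', 'n', 'num' } — this is the only nullable alternative, skip
  Y → n: FIRST \ {ε} = { 'n' } — disjoint from FOLLOW(Y)

So the grammar has 1 FIRST/FOLLOW conflict (marked CONFLICT above).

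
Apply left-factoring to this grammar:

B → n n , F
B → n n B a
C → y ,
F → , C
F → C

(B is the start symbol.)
B → n n B'
B' → , F
B' → B a
C → y ,
F → , C
F → C

Left-factoring transforms A → αβ₁ | αβ₂ into A → αA' and A' → β₁ | β₂
(α is the longest common prefix among the alternatives). Repeat until
no nonterminal has two alternatives with a common prefix.

Round 1: B has alternatives sharing prefix 'n n'. Introduce B': B → n n B'
  Add: B' → , F
  Add: B' → B a

No remaining common prefixes — done.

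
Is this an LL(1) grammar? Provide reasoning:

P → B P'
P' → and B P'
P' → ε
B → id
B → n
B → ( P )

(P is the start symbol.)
A grammar is LL(1) if for each non-terminal N with multiple productions, the predict sets of those productions are pairwise disjoint, where PREDICT(N → α) = (FIRST(α) \ {ε}) ∪ (FOLLOW(N) if α ⇒* ε).

Relevant sets:
  FOLLOW(P') = { $, ')' }

For P':
  PREDICT(P' → and B P') = { 'and' }
  PREDICT(P' → ε) = { $, ')' }
For B:
  PREDICT(B → id) = { 'id' }
  PREDICT(B → n) = { 'n' }
  PREDICT(B → '(' P ')') = { '(' }
P has a single production, so nothing to check there.

All predict sets are disjoint. The grammar IS LL(1).

Answer: Yes, the grammar is LL(1).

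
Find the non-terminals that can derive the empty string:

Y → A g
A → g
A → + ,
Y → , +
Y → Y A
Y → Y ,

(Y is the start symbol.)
None

There are no ε-productions, so no non-terminal can derive ε.
No non-terminals are nullable.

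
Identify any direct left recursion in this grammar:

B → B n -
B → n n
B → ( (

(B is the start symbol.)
Direct left recursion occurs when N → N α for some non-terminal N (the right-hand side begins with the left-hand side itself).

B → B n -: LEFT RECURSIVE (starts with B)
B → n n: starts with n
B → ( (: starts with '('

The grammar has direct left recursion on: B.

Answer: Yes, B is left-recursive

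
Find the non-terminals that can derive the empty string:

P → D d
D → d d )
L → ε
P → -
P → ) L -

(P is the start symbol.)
A non-terminal is nullable if it can derive ε (the empty string): either it has an ε-production, or it has a production whose right-hand side consists entirely of nullable non-terminals.

ε-productions: L → ε
So L is immediately nullable.
No further non-terminal can be added: every production for the remaining non-terminals contains a terminal or a non-nullable non-terminal.
Nullable = { 'L' }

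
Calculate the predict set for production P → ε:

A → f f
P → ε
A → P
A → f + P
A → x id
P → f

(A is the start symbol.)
PREDICT(P → ε) = (FIRST(RHS) \ {ε}) ∪ (FOLLOW(P) if ε ∈ FIRST(RHS), i.e. RHS ⇒* ε)
The right-hand side is ε (FIRST(ε) = { ε }), so the predict set is FOLLOW(P) = { $ }
PREDICT(P → ε) = { $ }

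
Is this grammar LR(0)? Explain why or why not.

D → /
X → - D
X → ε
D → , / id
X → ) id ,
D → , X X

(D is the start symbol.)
No. Shift-reduce conflict between [X → .] and [D → , . / id]

A grammar is LR(0) if no state in the canonical LR(0) collection has:
  - both a shift item (dot before a terminal) and a complete item (shift-reduce conflict), or
  - two or more complete items (reduce-reduce conflict; the accept item [D' → D .] counts as a complete item here).

Augment with D' → D and build the canonical LR(0) collection (I0 = CLOSURE({[D' → . D]}), then GOTO on every symbol after a dot until no new states appear). It has 13 states:
  I0: { [D → . , / id], [D → . , X X], [D → . /], [D' → . D] }  — shift
  I1: { [D → , . / id], [D → , . X X], [X → . ) id ,], [X → . - D], [X → .] }  — shift, reduce
  I2: { [D → / .] }  — reduce
  I3: { [D' → D .] }  — accept
  I4: { [X → ) . id ,] }  — shift
  I5: { [D → . , / id], [D → . , X X], [D → . /], [X → - . D] }  — shift
  I6: { [D → , / . id] }  — shift
  I7: { [D → , X . X], [X → . ) id ,], [X → . - D], [X → .] }  — shift, reduce
  I8: { [D → , X X .] }  — reduce
  I9: { [D → , / id .] }  — reduce
  I10: { [X → - D .] }  — reduce
  I11: { [X → ) id . ,] }  — shift
  I12: { [X → ) id , .] }  — reduce

Conflict in state I1:
  Shift-reduce conflict between [X → .] and [D → , . / id]
So the grammar is NOT LR(0).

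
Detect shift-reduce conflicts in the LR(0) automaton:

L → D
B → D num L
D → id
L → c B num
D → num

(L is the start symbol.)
No shift-reduce conflicts

A shift-reduce conflict occurs when an LR(0) state has both:
  - a complete (reduce) item [A → α .] (dot at the end), and
  - a shift item [B → β . c γ] (dot before a terminal).

Augment with L' → L and build the canonical LR(0) collection (I0 = CLOSURE({[L' → . L]}), then GOTO on every symbol after a dot until no new states appear). It has 11 states:
  I0: { [D → . id], [D → . num], [L → . D], [L → . c B num], [L' → . L] }  — shift
  I1: { [L → D .] }  — reduce
  I2: { [L' → L .] }  — accept
  I3: { [B → . D num L], [D → . id], [D → . num], [L → c . B num] }  — shift
  I4: { [D → id .] }  — reduce
  I5: { [D → num .] }  — reduce
  I6: { [L → c B . num] }  — shift
  I7: { [B → D . num L] }  — shift
  I8: { [B → D num . L], [D → . id], [D → . num], [L → . D], [L → . c B num] }  — shift
  I9: { [B → D num L .] }  — reduce
  I10: { [L → c B num .] }  — reduce

No state contains both a complete item and a shift item.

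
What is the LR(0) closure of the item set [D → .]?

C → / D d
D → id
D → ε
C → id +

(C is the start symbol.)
{ [D → .] }

Start with: [D → .]
The dot is at the end, so nothing is added.

CLOSURE = { [D → .] }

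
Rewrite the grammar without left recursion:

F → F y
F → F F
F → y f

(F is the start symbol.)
F → y f F'
F' → y F'
F' → F F'
F' → ε

F is directly left-recursive. The standard transformation for
  A → A α₁ | ... | A α_m | β₁ | ... | β_n
is
  A  → β₁ A' | ... | β_n A'
  A' → α₁ A' | ... | α_m A' | ε

F → y f becomes F → y f F'
F → F y becomes F' → y F'
F → F F becomes F' → F F'
Add F' → ε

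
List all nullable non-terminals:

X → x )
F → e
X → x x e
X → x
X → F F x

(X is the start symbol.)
A non-terminal is nullable if it can derive ε (the empty string): either it has an ε-production, or it has a production whose right-hand side consists entirely of nullable non-terminals.

There are no ε-productions, so no non-terminal can derive ε.
No non-terminals are nullable.

Answer: None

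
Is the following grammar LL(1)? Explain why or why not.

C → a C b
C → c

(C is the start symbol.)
A grammar is LL(1) if for each non-terminal N with multiple productions, the predict sets of those productions are pairwise disjoint, where PREDICT(N → α) = (FIRST(α) \ {ε}) ∪ (FOLLOW(N) if α ⇒* ε).

For C:
  PREDICT(C → a C b) = { 'a' }
  PREDICT(C → c) = { 'c' }

All predict sets are disjoint. The grammar IS LL(1).

Answer: Yes, the grammar is LL(1).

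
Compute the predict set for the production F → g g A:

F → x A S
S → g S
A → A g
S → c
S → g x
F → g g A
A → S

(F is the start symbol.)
PREDICT(F → g g A) = (FIRST(RHS) \ {ε}) ∪ (FOLLOW(F) if ε ∈ FIRST(RHS), i.e. RHS ⇒* ε)
FIRST(g g A) = { 'g' }
ε ∉ FIRST(g g A), so FOLLOW(F) is not added.
PREDICT(F → g g A) = { 'g' }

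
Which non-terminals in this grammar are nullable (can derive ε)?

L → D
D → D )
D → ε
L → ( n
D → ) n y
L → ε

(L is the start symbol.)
{ 'D', 'L' }

ε-productions: D → ε, L → ε
So D, L are immediately nullable.
Every non-terminal is now nullable.
Nullable = { 'D', 'L' }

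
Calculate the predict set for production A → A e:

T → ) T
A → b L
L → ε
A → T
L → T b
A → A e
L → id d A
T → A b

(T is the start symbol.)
{ ')', 'b' }

PREDICT(A → A e) = (FIRST(RHS) \ {ε}) ∪ (FOLLOW(A) if ε ∈ FIRST(RHS), i.e. RHS ⇒* ε)
FIRST(A) = { ')', 'b' }
FIRST(A e) = { ')', 'b' }
ε ∉ FIRST(A e), so FOLLOW(A) is not added.
PREDICT(A → A e) = { ')', 'b' }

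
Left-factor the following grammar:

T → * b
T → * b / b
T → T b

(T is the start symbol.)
T → * b T'
T' → ε
T' → / b
T → T b

Left-factoring transforms A → αβ₁ | αβ₂ into A → αA' and A' → β₁ | β₂
(α is the longest common prefix among the alternatives). Repeat until
no nonterminal has two alternatives with a common prefix.

Round 1: T has alternatives sharing prefix '* b'. Introduce T': T → * b T'
  Add: T' → ε
  Add: T' → / b

No remaining common prefixes — done.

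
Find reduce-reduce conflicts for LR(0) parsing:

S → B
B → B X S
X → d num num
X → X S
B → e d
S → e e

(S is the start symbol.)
A reduce-reduce conflict occurs when an LR(0) state has two complete items [A → α .] and [B → β .] — both call for a reduction, and with no lookahead the parser cannot choose between them.

Augment with S' → S and build the canonical LR(0) collection (I0 = CLOSURE({[S' → . S]}), then GOTO on every symbol after a dot until no new states appear). It has 11 states:
  I0: { [B → . B X S], [B → . e d], [S → . B], [S → . e e], [S' → . S] }  — shift
  I1: { [B → B . X S], [S → B .], [X → . X S], [X → . d num num] }  — shift, reduce
  I2: { [S' → S .] }  — accept
  I3: { [B → e . d], [S → e . e] }  — shift
  I4: { [B → e d .] }  — reduce
  I5: { [S → e e .] }  — reduce
  I6: { [B → . B X S], [B → . e d], [B → B X . S], [S → . B], [S → . e e], [X → X . S] }  — shift
  I7: { [X → d . num num] }  — shift
  I8: { [X → d num . num] }  — shift
  I9: { [X → d num num .] }  — reduce
  I10: { [B → B X S .], [X → X S .] }  — 2 reduces

I10 contains complete items [B → B X S .], [X → X S .] — reduce-reduce conflict.

Answer: Yes — I10: [B → B X S .] vs [X → X S .]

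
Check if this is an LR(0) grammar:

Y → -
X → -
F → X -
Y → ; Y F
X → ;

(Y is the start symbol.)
Augment with Y' → Y and build the canonical LR(0) collection (I0 = CLOSURE({[Y' → . Y]}), then GOTO on every symbol after a dot until no new states appear). It has 10 states:
  I0: { [Y → . -], [Y → . ; Y F], [Y' → . Y] }  — shift
  I1: { [Y → - .] }  — reduce
  I2: { [Y → . -], [Y → . ; Y F], [Y → ; . Y F] }  — shift
  I3: { [Y' → Y .] }  — accept
  I4: { [F → . X -], [X → . -], [X → . ;], [Y → ; Y . F] }  — shift
  I5: { [X → - .] }  — reduce
  I6: { [X → ; .] }  — reduce
  I7: { [Y → ; Y F .] }  — reduce
  I8: { [F → X . -] }  — shift
  I9: { [F → X - .] }  — reduce

Every state is either a pure shift/goto state or contains exactly one complete item and nothing to shift — no conflicts. The grammar is LR(0).

Answer: Yes, the grammar is LR(0)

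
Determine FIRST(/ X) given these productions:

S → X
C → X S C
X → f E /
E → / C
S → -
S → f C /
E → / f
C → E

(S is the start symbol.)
To compute FIRST(/ X), process the symbols left to right:
Symbol / is a terminal. Add '/' and stop.
FIRST(/ X) = { '/' }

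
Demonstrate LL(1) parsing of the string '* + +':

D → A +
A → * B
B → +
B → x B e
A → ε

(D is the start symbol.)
LL(1) parsing maintains a stack (initially the start symbol over $) and the input. At each step: if the stack top is a terminal, match it against the current input token; if it is a non-terminal N, replace it with the RHS of M[N, lookahead] (the unique production whose predict set contains the lookahead).

Stack is shown with the top on the left.

Stack    Input    Action
------------------------
D $      * + + $  output D → A +
A + $    * + + $  output A → * B
* B + $  * + + $  match '*'
B + $    + + $    output B → +
+ + $    + + $    match '+'
+ $      + $      match '+'
$        $        accept

The string is accepted.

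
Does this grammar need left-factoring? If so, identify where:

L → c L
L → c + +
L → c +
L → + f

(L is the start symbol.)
Yes, L has productions with common prefix 'c'

Left-factoring is needed when two productions for the same non-terminal
share a common prefix on the right-hand side.

Productions for L:
  L → c L
  L → c + +
  L → c +
  L → + f

Found common prefix 'c' in productions for L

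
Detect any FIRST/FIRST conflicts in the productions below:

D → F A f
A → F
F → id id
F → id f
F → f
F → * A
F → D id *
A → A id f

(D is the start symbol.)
FIRST sets of the non-terminals at (or reachable through a nullable prefix from) the front of some alternative:
  FIRST(F) = { '*', 'f', 'id' }
  FIRST(A) = { '*', 'f', 'id' }
  FIRST(D) = { '*', 'f', 'id' }

Productions for A:
  A → F: FIRST = { '*', 'f', 'id' }
  A → A id f: FIRST = { '*', 'f', 'id' }
Productions for F:
  F → id id: FIRST = { 'id' }
  F → id f: FIRST = { 'id' }
  F → f: FIRST = { 'f' }
  F → * A: FIRST = { '*' }
  F → D id *: FIRST = { '*', 'f', 'id' }
D has only one production, so no FIRST/FIRST conflict is possible there.

Conflict for A: A → F and A → A id f
  Overlap: { '*', 'f', 'id' }
Conflict for F: F → id id and F → id f
  Overlap: { 'id' }
Conflict for F: F → id id and F → D id *
  Overlap: { 'id' }
Conflict for F: F → id f and F → D id *
  Overlap: { 'id' }
Conflict for F: F → f and F → D id *
  Overlap: { 'f' }
Conflict for F: F → * A and F → D id *
  Overlap: { '*' }

Answer: Yes. A → F / A → A id f on { '*', 'f', 'id' }; F → id id / F → id f on { 'id' }; F → id id / F → D id '*' on { 'id' }; F → id f / F → D id '*' on { 'id' }; F → f / F → D id '*' on { 'f' }; F → '*' A / F → D id '*' on { '*' }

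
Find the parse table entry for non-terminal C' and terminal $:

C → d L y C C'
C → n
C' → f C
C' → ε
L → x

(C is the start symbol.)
To find M[C', $], we find productions for C' where $ is in the predict set (PREDICT(N → α) = (FIRST(α) \ {ε}) ∪ (FOLLOW(N) if α ⇒* ε)).

Relevant sets:
  FOLLOW(C') = { $, 'f' }

C' → f C: PREDICT = { 'f' }
C' → ε: PREDICT = { $, 'f' }
  $ is in predict set, so this production goes in M[C', $]

M[C', $] = C' → ε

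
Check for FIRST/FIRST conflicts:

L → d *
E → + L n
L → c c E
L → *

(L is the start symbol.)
A FIRST/FIRST conflict occurs when two productions N → α and N → β for the same non-terminal have FIRST(α) ∩ FIRST(β) ≠ ∅ (with ε ∈ FIRST of a nullable right-hand side, so two nullable alternatives also conflict).

Productions for L:
  L → d *: FIRST = { 'd' }
  L → c c E: FIRST = { 'c' }
  L → *: FIRST = { '*' }
E has only one production, so no FIRST/FIRST conflict is possible there.

All alternatives of each non-terminal have pairwise disjoint FIRST sets.

Answer: No FIRST/FIRST conflicts.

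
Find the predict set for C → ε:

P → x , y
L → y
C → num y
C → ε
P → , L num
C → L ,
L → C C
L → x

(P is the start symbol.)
PREDICT(C → ε) = (FIRST(RHS) \ {ε}) ∪ (FOLLOW(C) if ε ∈ FIRST(RHS), i.e. RHS ⇒* ε)
The right-hand side is ε (FIRST(ε) = { ε }), so the predict set is FOLLOW(C) = { ',', 'num', 'x', 'y' }
PREDICT(C → ε) = { ',', 'num', 'x', 'y' }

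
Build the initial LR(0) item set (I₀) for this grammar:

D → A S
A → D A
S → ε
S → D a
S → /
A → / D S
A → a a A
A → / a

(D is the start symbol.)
{ [A → . / D S], [A → . / a], [A → . D A], [A → . a a A], [D → . A S], [D' → . D] }

First, augment the grammar with D' → D
I₀ = CLOSURE({ [D' → . D] }):
  [D' → . D] has the dot before D: add [D → . A S]
  [D → . A S] has the dot before A: add [A → . D A], [A → . / D S], [A → . a a A], [A → . / a]
No further items can be added.

I₀ = { [A → . / D S], [A → . / a], [A → . D A], [A → . a a A], [D → . A S], [D' → . D] }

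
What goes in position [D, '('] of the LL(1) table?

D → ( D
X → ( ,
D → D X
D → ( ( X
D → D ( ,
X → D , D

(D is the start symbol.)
D → ( D, D → D X, D → ( ( X, D → D ( ,

To find M[D, '('], we find productions for D where '(' is in the predict set (PREDICT(N → α) = (FIRST(α) \ {ε}) ∪ (FOLLOW(N) if α ⇒* ε)).

Relevant sets:
  FIRST(D) = { '(' }

D → ( D: PREDICT = { '(' }
  '(' is in predict set, so this production goes in M[D, '(']
D → D X: PREDICT = { '(' }
  '(' is in predict set, so this production goes in M[D, '(']
D → ( ( X: PREDICT = { '(' }
  '(' is in predict set, so this production goes in M[D, '(']
D → D ( ,: PREDICT = { '(' }
  '(' is in predict set, so this production goes in M[D, '(']

M[D, '('] = D → ( D, D → D X, D → ( ( X, D → D ( ,  (a multiply-defined cell — the grammar is not LL(1))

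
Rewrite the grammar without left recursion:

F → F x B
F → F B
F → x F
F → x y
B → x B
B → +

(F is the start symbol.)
F is directly left-recursive. The standard transformation for
  A → A α₁ | ... | A α_m | β₁ | ... | β_n
is
  A  → β₁ A' | ... | β_n A'
  A' → α₁ A' | ... | α_m A' | ε

F → x F becomes F → x F F'
F → x y becomes F → x y F'
F → F x B becomes F' → x B F'
F → F B becomes F' → B F'
Add F' → ε

Productions for other non-terminals are unchanged:
  B → x B
  B → +

Resulting grammar:
F → x F F'
F → x y F'
F' → x B F'
F' → B F'
F' → ε
B → x B
B → +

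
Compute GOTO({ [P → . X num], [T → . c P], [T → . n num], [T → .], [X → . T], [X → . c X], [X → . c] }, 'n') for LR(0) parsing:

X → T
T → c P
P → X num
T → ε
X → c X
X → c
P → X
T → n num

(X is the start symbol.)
{ [T → n . num] }

GOTO(I, 'n') = CLOSURE({ [A → αX.β] : [A → α.Xβ] ∈ I, X = 'n' })

Items with dot before 'n', with the dot advanced:
  [T → . n num] → [T → n . num]
Closure adds nothing (no advanced item has the dot before a non-terminal).

GOTO = { [T → n . num] }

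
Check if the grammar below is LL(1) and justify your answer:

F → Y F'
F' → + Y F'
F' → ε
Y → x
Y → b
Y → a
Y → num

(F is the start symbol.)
Yes, the grammar is LL(1).

Relevant sets:
  FOLLOW(F') = { $ }

For F':
  PREDICT(F' → '+' Y F') = { '+' }
  PREDICT(F' → ε) = { $ }
For Y:
  PREDICT(Y → x) = { 'x' }
  PREDICT(Y → b) = { 'b' }
  PREDICT(Y → a) = { 'a' }
  PREDICT(Y → num) = { 'num' }
F has a single production, so nothing to check there.

All predict sets are disjoint. The grammar IS LL(1).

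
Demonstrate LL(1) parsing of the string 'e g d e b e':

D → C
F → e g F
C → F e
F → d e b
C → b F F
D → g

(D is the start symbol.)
Stack is shown with the top on the left.

Stack      Input          Action
--------------------------------
D $        e g d e b e $  output D → C
C $        e g d e b e $  output C → F e
F e $      e g d e b e $  output F → e g F
e g F e $  e g d e b e $  match 'e'
g F e $    g d e b e $    match 'g'
F e $      d e b e $      output F → d e b
d e b e $  d e b e $      match 'd'
e b e $    e b e $        match 'e'
b e $      b e $          match 'b'
e $        e $            match 'e'
$          $              accept

The string is accepted.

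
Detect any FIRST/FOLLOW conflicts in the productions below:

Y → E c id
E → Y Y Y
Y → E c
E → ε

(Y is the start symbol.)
Yes. E → Y Y Y with FOLLOW(E) on { 'c' }

Nullable non-terminals: E.
FIRST sets used below: FIRST(Y) = { 'c' }

E: nullable alternative(s) E → ε; FOLLOW(E) = { 'c' }
  E → Y Y Y: FIRST \ {ε} = { 'c' } — overlaps FOLLOW(E) on { 'c' }: CONFLICT
  E → ε: FIRST \ {ε} = { } — this is the only nullable alternative, skip

Y has no nullable alternative, so no FIRST/FOLLOW check is needed there.

So the grammar has 1 FIRST/FOLLOW conflict (marked CONFLICT above).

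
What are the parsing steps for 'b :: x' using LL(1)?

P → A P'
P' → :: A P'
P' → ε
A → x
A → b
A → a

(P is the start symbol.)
LL(1) parsing maintains a stack (initially the start symbol over $) and the input. At each step: if the stack top is a terminal, match it against the current input token; if it is a non-terminal N, replace it with the RHS of M[N, lookahead] (the unique production whose predict set contains the lookahead).

Stack is shown with the top on the left.

Stack      Input     Action
---------------------------
P $        b :: x $  output P → A P'
A P' $     b :: x $  output A → b
b P' $     b :: x $  match 'b'
P' $       :: x $    output P' → :: A P'
:: A P' $  :: x $    match '::'
A P' $     x $       output A → x
x P' $     x $       match 'x'
P' $       $         output P' → ε
$          $         accept

The string is accepted.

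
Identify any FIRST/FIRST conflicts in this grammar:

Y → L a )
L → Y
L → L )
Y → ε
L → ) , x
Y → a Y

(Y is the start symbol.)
FIRST sets of the non-terminals at (or reachable through a nullable prefix from) the front of some alternative:
  FIRST(L) = { ')', 'a', ε }
  FIRST(Y) = { ')', 'a', ε }

Productions for Y:
  Y → L a ): FIRST = { ')', 'a' }
  Y → ε: FIRST = { ε }
  Y → a Y: FIRST = { 'a' }
Productions for L:
  L → Y: FIRST = { ')', 'a', ε }
  L → L ): FIRST = { ')', 'a' }
  L → ) , x: FIRST = { ')' }

Conflict for Y: Y → L a ) and Y → a Y
  Overlap: { 'a' }
Conflict for L: L → Y and L → L )
  Overlap: { ')', 'a' }
Conflict for L: L → Y and L → ) , x
  Overlap: { ')' }
Conflict for L: L → L ) and L → ) , x
  Overlap: { ')' }

Answer: Yes. Y → L a ')' / Y → a Y on { 'a' }; L → Y / L → L ')' on { ')', 'a' }; L → Y / L → ')' ',' x on { ')' }; L → L ')' / L → ')' ',' x on { ')' }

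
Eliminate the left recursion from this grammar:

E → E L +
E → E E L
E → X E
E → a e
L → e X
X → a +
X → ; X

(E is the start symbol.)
E is directly left-recursive. The standard transformation for
  A → A α₁ | ... | A α_m | β₁ | ... | β_n
is
  A  → β₁ A' | ... | β_n A'
  A' → α₁ A' | ... | α_m A' | ε

E → X E becomes E → X E E'
E → a e becomes E → a e E'
E → E L + becomes E' → L + E'
E → E E L becomes E' → E L E'
Add E' → ε

Productions for other non-terminals are unchanged:
  L → e X
  X → a +
  X → ; X

Resulting grammar:
E → X E E'
E → a e E'
E' → L + E'
E' → E L E'
E' → ε
L → e X
X → a +
X → ; X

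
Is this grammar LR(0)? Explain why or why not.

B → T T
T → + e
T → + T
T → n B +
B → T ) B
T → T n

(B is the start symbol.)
Augment with B' → B and build the canonical LR(0) collection (I0 = CLOSURE({[B' → . B]}), then GOTO on every symbol after a dot until no new states appear). It has 14 states:
  I0: { [B → . T ) B], [B → . T T], [B' → . B], [T → . + T], [T → . + e], [T → . T n], [T → . n B +] }  — shift
  I1: { [T → + . T], [T → + . e], [T → . + T], [T → . + e], [T → . T n], [T → . n B +] }  — shift
  I2: { [B' → B .] }  — accept
  I3: { [B → T . ) B], [B → T . T], [T → . + T], [T → . + e], [T → . T n], [T → . n B +], [T → T . n] }  — shift
  I4: { [B → . T ) B], [B → . T T], [T → . + T], [T → . + e], [T → . T n], [T → . n B +], [T → n . B +] }  — shift
  I5: { [T → n B . +] }  — shift
  I6: { [T → n B + .] }  — reduce
  I7: { [B → . T ) B], [B → . T T], [B → T ) . B], [T → . + T], [T → . + e], [T → . T n], [T → . n B +] }  — shift
  I8: { [B → T T .], [T → T . n] }  — shift, reduce
  I9: { [B → . T ) B], [B → . T T], [T → . + T], [T → . + e], [T → . T n], [T → . n B +], [T → T n .], [T → n . B +] }  — shift, reduce
  I10: { [T → T n .] }  — reduce
  I11: { [B → T ) B .] }  — reduce
  I12: { [T → + T .], [T → T . n] }  — shift, reduce
  I13: { [T → + e .] }  — reduce

Conflict in state I8:
  Shift-reduce conflict between [B → T T .] and [T → T . n]
So the grammar is NOT LR(0).

Answer: No. Shift-reduce conflict between [B → T T .] and [T → T . n]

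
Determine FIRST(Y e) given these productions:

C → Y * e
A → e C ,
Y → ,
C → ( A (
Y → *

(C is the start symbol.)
{ '*', ',' }

FIRST sets of the non-terminals involved (from the grammar, by fixed-point iteration):
  FIRST(Y) = { '*', ',' }

To compute FIRST(Y e), process the symbols left to right:
Symbol Y is a non-terminal. Add FIRST(Y) \ {ε} = { '*', ',' }
Y is not nullable (ε ∉ FIRST(Y)), so stop here.
FIRST(Y e) = { '*', ',' }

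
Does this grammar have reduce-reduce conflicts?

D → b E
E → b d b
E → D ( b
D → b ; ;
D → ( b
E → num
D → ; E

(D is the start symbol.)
No reduce-reduce conflicts

A reduce-reduce conflict occurs when an LR(0) state has two complete items [A → α .] and [B → β .] — both call for a reduction, and with no lookahead the parser cannot choose between them.

Augment with D' → D and build the canonical LR(0) collection (I0 = CLOSURE({[D' → . D]}), then GOTO on every symbol after a dot until no new states appear). It has 17 states:
  I0: { [D → . ( b], [D → . ; E], [D → . b ; ;], [D → . b E], [D' → . D] }  — shift
  I1: { [D → ( . b] }  — shift
  I2: { [D → . ( b], [D → . ; E], [D → . b ; ;], [D → . b E], [D → ; . E], [E → . D ( b], [E → . b d b], [E → . num] }  — shift
  I3: { [D' → D .] }  — accept
  I4: { [D → . ( b], [D → . ; E], [D → . b ; ;], [D → . b E], [D → b . ; ;], [D → b . E], [E → . D ( b], [E → . b d b], [E → . num] }  — shift
  I5: { [D → . ( b], [D → . ; E], [D → . b ; ;], [D → . b E], [D → ; . E], [D → b ; . ;], [E → . D ( b], [E → . b d b], [E → . num] }  — shift
  I6: { [E → D . ( b] }  — shift
  I7: { [D → b E .] }  — reduce
  I8: { [D → . ( b], [D → . ; E], [D → . b ; ;], [D → . b E], [D → b . ; ;], [D → b . E], [E → . D ( b], [E → . b d b], [E → . num], [E → b . d b] }  — shift
  I9: { [E → num .] }  — reduce
  I10: { [E → b d . b] }  — shift
  I11: { [E → b d b .] }  — reduce
  I12: { [E → D ( . b] }  — shift
  I13: { [E → D ( b .] }  — reduce
  I14: { [D → . ( b], [D → . ; E], [D → . b ; ;], [D → . b E], [D → ; . E], [D → b ; ; .], [E → . D ( b], [E → . b d b], [E → . num] }  — shift, reduce
  I15: { [D → ; E .] }  — reduce
  I16: { [D → ( b .] }  — reduce

No state contains more than one complete item.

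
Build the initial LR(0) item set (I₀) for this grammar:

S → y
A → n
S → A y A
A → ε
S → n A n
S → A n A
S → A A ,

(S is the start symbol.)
{ [A → . n], [A → .], [S → . A A ,], [S → . A n A], [S → . A y A], [S → . n A n], [S → . y], [S' → . S] }

First, augment the grammar with S' → S
I₀ = CLOSURE({ [S' → . S] }):
  [S' → . S] has the dot before S: add [S → . y], [S → . A y A], [S → . n A n], [S → . A n A], [S → . A A ,]
  [S → . A y A] has the dot before A: add [A → . n], [A → .]
No further items can be added.

I₀ = { [A → . n], [A → .], [S → . A A ,], [S → . A n A], [S → . A y A], [S → . n A n], [S → . y], [S' → . S] }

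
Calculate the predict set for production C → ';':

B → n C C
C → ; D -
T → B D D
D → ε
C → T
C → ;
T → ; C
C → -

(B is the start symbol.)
{ ';' }

PREDICT(C → ';') = (FIRST(RHS) \ {ε}) ∪ (FOLLOW(C) if ε ∈ FIRST(RHS), i.e. RHS ⇒* ε)
FIRST(';') = { ';' }
ε ∉ FIRST(';'), so FOLLOW(C) is not added.
PREDICT(C → ';') = { ';' }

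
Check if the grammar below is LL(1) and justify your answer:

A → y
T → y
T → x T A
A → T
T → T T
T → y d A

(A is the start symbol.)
A grammar is LL(1) if for each non-terminal N with multiple productions, the predict sets of those productions are pairwise disjoint, where PREDICT(N → α) = (FIRST(α) \ {ε}) ∪ (FOLLOW(N) if α ⇒* ε).

Relevant sets:
  FIRST(T) = { 'x', 'y' }

For A:
  PREDICT(A → y) = { 'y' }
  PREDICT(A → T) = { 'x', 'y' }
For T:
  PREDICT(T → y) = { 'y' }
  PREDICT(T → x T A) = { 'x' }
  PREDICT(T → T T) = { 'x', 'y' }
  PREDICT(T → y d A) = { 'y' }

Conflict found: Predict set conflict for A: { 'y' }
The grammar is NOT LL(1).

Answer: No. Predict set conflict for A: { 'y' }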